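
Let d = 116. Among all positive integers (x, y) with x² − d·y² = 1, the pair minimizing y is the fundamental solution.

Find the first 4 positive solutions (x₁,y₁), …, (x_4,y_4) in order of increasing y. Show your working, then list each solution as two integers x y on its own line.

9801 910
192119201 17837820
3765920568201 349656946730
73819574785756801 6853975451963640

d=116: √d = [10; 1,3,2,1,4,1,2,3,1,20] (ℓ=10, even), read p_9/q_9
a_0=10:  p_0=10·1+0=10,  q_0=10·0+1=1
…
a_2=3:  p_2=3·11+10=43,  q_2=3·1+1=4
a_3=2:  p_3=2·43+11=97,  q_3=2·4+1=9
a_4=1:  p_4=1·97+43=140,  q_4=1·9+4=13
…
a_7=2:  p_7=2·797+657=2251,  q_7=2·74+61=209
a_8=3:  p_8=3·2251+797=7550,  q_8=3·209+74=701
a_9=1:  p_9=1·7550+2251=9801,  q_9=1·701+209=910
→ (9801, 910).  Check: 9801²=96059601, 116·910²=96059600, difference 1.
n=2: (9801,910)∘(9801,910) = (9801·9801+116·910·910, 9801·910+910·9801) = (192119201,17837820)
n=3: (192119201,17837820)∘(9801,910) = (9801·192119201+116·910·17837820, 9801·17837820+910·192119201) = (3765920568201,349656946730)
n=4: (3765920568201,349656946730)∘(9801,910) = (9801·3765920568201+116·910·349656946730, 9801·349656946730+910·3765920568201) = (73819574785756801,6853975451963640)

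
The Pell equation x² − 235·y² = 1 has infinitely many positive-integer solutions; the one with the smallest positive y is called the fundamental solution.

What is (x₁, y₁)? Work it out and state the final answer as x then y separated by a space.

[15; 3,30] for √235; ℓ=2 ⇒ convergent index 1
a_0=15:  p_0=15·1+0=15,  q_0=15·0+1=1
a_1=3:  p_1=3·15+1=46,  q_1=3·1+0=3
fundamental: x₁=46, y₁=3  (since 2116 − 235·9 = 1)

46 3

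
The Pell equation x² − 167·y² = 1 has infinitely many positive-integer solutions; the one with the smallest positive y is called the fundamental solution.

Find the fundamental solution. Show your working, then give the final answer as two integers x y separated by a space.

168 13

d=167: √d = [12; 1,11,1,24] (ℓ=4, even), read p_3/q_3
a_0=12:  p_0=12·1+0=12,  q_0=12·0+1=1
a_1=1:  p_1=1·12+1=13,  q_1=1·1+0=1
a_2=11:  p_2=11·13+12=155,  q_2=11·1+1=12
a_3=1:  p_3=1·155+13=168,  q_3=1·12+1=13
(x₁, y₁) = (168, 13);  168² − 167·13² = 1 ✓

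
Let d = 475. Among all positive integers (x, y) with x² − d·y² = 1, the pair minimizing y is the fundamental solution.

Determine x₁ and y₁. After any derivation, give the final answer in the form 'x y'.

57799 2652

[21; 1,3,1,6,2,6,1,3,1,42] for √475; ℓ=10 ⇒ convergent index 9
step 0: (21, 1)  from 21·(1,0) + (0,1)
…
step 2: (87, 4)  from 3·(22,1) + (21,1)
…
step 4: (741, 34)  from 6·(109,5) + (87,4)
step 5: (1591, 73)  from 2·(741,34) + (109,5)
step 6: (10287, 472)  from 6·(1591,73) + (741,34)
step 7: (11878, 545)  from 1·(10287,472) + (1591,73)
step 8: (45921, 2107)  from 3·(11878,545) + (10287,472)
step 9: (57799, 2652)  from 1·(45921,2107) + (11878,545)
→ (57799, 2652).  Check: 57799²=3340724401, 475·2652²=3340724400, difference 1.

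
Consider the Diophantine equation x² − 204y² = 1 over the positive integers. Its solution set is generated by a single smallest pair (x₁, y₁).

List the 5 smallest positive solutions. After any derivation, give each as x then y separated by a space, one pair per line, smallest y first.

4999 350
49980001 3499300
499700044999 34986001050
4996000999920001 349790034998600
49950017497500124999 3497200734930001750

√204 → a₀=14, period (3,1,1,6,1,1,3,28); ℓ=8 even so k=7
a_0=14:  p_0=14·1+0=14,  q_0=14·0+1=1
…
a_2=1:  p_2=1·43+14=57,  q_2=1·3+1=4
a_3=1:  p_3=1·57+43=100,  q_3=1·4+3=7
a_4=6:  p_4=6·100+57=657,  q_4=6·7+4=46
a_5=1:  p_5=1·657+100=757,  q_5=1·46+7=53
a_6=1:  p_6=1·757+657=1414,  q_6=1·53+46=99
a_7=3:  p_7=3·1414+757=4999,  q_7=3·99+53=350
(x₁, y₁) = (4999, 350);  4999² − 204·350² = 1 ✓
k=2:  x_2 = 4999·4999+204·350·350 = 49980001,  y_2 = 4999·350+350·4999 = 3499300
k=3:  x_3 = 4999·49980001+204·350·3499300 = 499700044999,  y_3 = 4999·3499300+350·49980001 = 34986001050
k=4:  x_4 = 4999·499700044999+204·350·34986001050 = 4996000999920001,  y_4 = 4999·34986001050+350·499700044999 = 349790034998600
k=5:  x_5 = 4999·4996000999920001+204·350·349790034998600 = 49950017497500124999,  y_5 = 4999·349790034998600+350·4996000999920001 = 3497200734930001750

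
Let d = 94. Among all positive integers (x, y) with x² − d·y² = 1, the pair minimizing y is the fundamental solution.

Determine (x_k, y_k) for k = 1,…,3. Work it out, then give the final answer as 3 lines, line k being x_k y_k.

2143295 221064
9187426914049 947610731760
39382732335491159615 4062018686654877336

d=94: √d = [9; 1,2,3,1,1,…,2,1,18] (ℓ=16, even), read p_15/q_15
step 0: (9, 1)  from 9·(1,0) + (0,1)
…
step 3: (97, 10)  from 3·(29,3) + (10,1)
…
step 6: (1241, 128)  from 5·(223,23) + (126,13)
step 7: (1464, 151)  from 1·(1241,128) + (223,23)
…
step 11: (99455, 10258)  from 1·(85038,8771) + (14417,1487)
…
step 14: (1490361, 153719)  from 2·(652934,67345) + (184493,19029)
step 15: (2143295, 221064)  from 1·(1490361,153719) + (652934,67345)
→ (2143295, 221064).  Check: 2143295²=4593713457025, 94·221064²=4593713457024, difference 1.
n=2: (2143295,221064)∘(2143295,221064) = (2143295·2143295+94·221064·221064, 2143295·221064+221064·2143295) = (9187426914049,947610731760)
n=3: (9187426914049,947610731760)∘(2143295,221064) = (2143295·9187426914049+94·221064·947610731760, 2143295·947610731760+221064·9187426914049) = (39382732335491159615,4062018686654877336)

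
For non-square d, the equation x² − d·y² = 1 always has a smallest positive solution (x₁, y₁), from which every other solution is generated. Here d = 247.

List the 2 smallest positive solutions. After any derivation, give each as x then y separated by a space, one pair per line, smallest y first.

85292 5427
14549450527 925759368

[15; 1,2,1,1,9,1,9,1,1,2,1,30] for √247; ℓ=12 ⇒ convergent index 11
k=0  a_k=15  p_k/q_k = 15/1
…
k=2  a_k=2  p_k/q_k = 47/3
…
k=10  a_k=2  p_k/q_k = 61089/3887
k=11  a_k=1  p_k/q_k = 85292/5427
(x₁, y₁) = (85292, 5427);  85292² − 247·5427² = 1 ✓
n=2: (85292,5427)∘(85292,5427) = (85292·85292+247·5427·5427, 85292·5427+5427·85292) = (14549450527,925759368)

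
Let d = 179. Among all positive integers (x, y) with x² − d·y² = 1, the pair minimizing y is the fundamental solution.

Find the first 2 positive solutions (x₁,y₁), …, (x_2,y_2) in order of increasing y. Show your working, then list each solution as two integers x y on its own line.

d=179: √d = [13; 2,1,1,1,3,…,1,2,26] (ℓ=14, even), read p_13/q_13
k=0  a_k=13  p_k/q_k = 13/1
…
k=3  a_k=1  p_k/q_k = 67/5
…
k=5  a_k=3  p_k/q_k = 388/29
…
k=7  a_k=13  p_k/q_k = 26999/2018
k=8  a_k=5  p_k/q_k = 137042/10243
k=9  a_k=3  p_k/q_k = 438125/32747
k=10  a_k=1  p_k/q_k = 575167/42990
…
k=12  a_k=1  p_k/q_k = 1588459/118727
k=13  a_k=2  p_k/q_k = 4190210/313191
→ (4190210, 313191).  Check: 4190210²=17557859844100, 179·313191²=17557859844099, difference 1.
n=2: (4190210,313191)∘(4190210,313191) = (4190210·4190210+179·313191·313191, 4190210·313191+313191·4190210) = (35115719688199,2624672120220)

4190210 313191
35115719688199 2624672120220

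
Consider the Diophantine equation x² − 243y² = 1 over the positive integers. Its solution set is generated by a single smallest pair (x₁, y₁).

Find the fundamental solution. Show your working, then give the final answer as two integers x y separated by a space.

d=243: √d = [15; 1,1,2,3,15,3,2,1,1,30] (ℓ=10, even), read p_9/q_9
step 0: (15, 1)  from 15·(1,0) + (0,1)
step 1: (16, 1)  from 1·(15,1) + (1,0)
…
step 3: (78, 5)  from 2·(31,2) + (16,1)
step 4: (265, 17)  from 3·(78,5) + (31,2)
…
step 6: (12424, 797)  from 3·(4053,260) + (265,17)
…
step 8: (41325, 2651)  from 1·(28901,1854) + (12424,797)
step 9: (70226, 4505)  from 1·(41325,2651) + (28901,1854)
fundamental: x₁=70226, y₁=4505  (since 4931691076 − 243·20295025 = 1)

70226 4505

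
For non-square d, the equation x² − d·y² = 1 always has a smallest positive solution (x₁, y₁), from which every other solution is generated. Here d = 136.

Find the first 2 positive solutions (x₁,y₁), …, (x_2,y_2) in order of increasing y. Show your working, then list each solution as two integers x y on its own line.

35 3
2449 210

√136 → a₀=11, period (1,1,1,22); ℓ=4 even so k=3
a_0=11:  p_0=11·1+0=11,  q_0=11·0+1=1
…
a_2=1:  p_2=1·12+11=23,  q_2=1·1+1=2
a_3=1:  p_3=1·23+12=35,  q_3=1·2+1=3
fundamental: x₁=35, y₁=3  (since 1225 − 136·9 = 1)
n=2: (35,3)∘(35,3) = (35·35+136·3·3, 35·3+3·35) = (2449,210)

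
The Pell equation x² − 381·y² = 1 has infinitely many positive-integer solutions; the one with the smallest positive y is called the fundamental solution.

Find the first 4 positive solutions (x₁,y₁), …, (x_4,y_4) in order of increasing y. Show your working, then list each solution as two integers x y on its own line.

1015 52
2060449 105560
4182710455 214286748
8490900163201 435001992880

[19; 1,1,12,1,1,38] for √381; ℓ=6 ⇒ convergent index 5
i=0: a=19 ⇒ p=19, q=1
…
i=3: a=12 ⇒ p=488, q=25
i=4: a=1 ⇒ p=527, q=27
i=5: a=1 ⇒ p=1015, q=52
fundamental: x₁=1015, y₁=52  (since 1030225 − 381·2704 = 1)
n=2: (1015,52)∘(1015,52) = (1015·1015+381·52·52, 1015·52+52·1015) = (2060449,105560)
n=3: (2060449,105560)∘(1015,52) = (1015·2060449+381·52·105560, 1015·105560+52·2060449) = (4182710455,214286748)
n=4: (4182710455,214286748)∘(1015,52) = (1015·4182710455+381·52·214286748, 1015·214286748+52·4182710455) = (8490900163201,435001992880)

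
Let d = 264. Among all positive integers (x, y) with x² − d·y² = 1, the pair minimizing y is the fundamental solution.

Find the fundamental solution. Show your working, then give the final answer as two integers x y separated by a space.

65 4

√264 = [16; 4,32, …], period ℓ=2 (even) → k=1
step 0: (16, 1)  from 16·(1,0) + (0,1)
step 1: (65, 4)  from 4·(16,1) + (1,0)
(x₁, y₁) = (65, 4);  65² − 264·4² = 1 ✓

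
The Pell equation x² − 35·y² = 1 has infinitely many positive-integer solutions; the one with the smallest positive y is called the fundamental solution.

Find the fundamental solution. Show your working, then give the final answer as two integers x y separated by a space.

[5; 1,10] for √35; ℓ=2 ⇒ convergent index 1
i=0: a=5 ⇒ p=5, q=1
i=1: a=1 ⇒ p=6, q=1
→ (6, 1).  Check: 6²=36, 35·1²=35, difference 1.

6 1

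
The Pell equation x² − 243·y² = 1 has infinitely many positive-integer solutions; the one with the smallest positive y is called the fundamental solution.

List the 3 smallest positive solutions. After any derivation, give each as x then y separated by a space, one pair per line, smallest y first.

70226 4505
9863382151 632736260
1385331749802026 88869073185015

[15; 1,1,2,3,15,3,2,1,1,30] for √243; ℓ=10 ⇒ convergent index 9
k=0  a_k=15  p_k/q_k = 15/1
…
k=2  a_k=1  p_k/q_k = 31/2
…
k=5  a_k=15  p_k/q_k = 4053/260
k=6  a_k=3  p_k/q_k = 12424/797
…
k=8  a_k=1  p_k/q_k = 41325/2651
k=9  a_k=1  p_k/q_k = 70226/4505
→ (70226, 4505).  Check: 70226²=4931691076, 243·4505²=4931691075, difference 1.
(70226+4505√243)^2 = 9863382151 + 632736260√243
(70226+4505√243)^3 = 1385331749802026 + 88869073185015√243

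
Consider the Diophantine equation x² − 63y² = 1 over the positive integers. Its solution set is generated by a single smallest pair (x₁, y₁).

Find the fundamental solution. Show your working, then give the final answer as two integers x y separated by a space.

d=63: √d = [7; 1,14] (ℓ=2, even), read p_1/q_1
step 0: (7, 1)  from 7·(1,0) + (0,1)
step 1: (8, 1)  from 1·(7,1) + (1,0)
→ (8, 1).  Check: 8²=64, 63·1²=63, difference 1.

8 1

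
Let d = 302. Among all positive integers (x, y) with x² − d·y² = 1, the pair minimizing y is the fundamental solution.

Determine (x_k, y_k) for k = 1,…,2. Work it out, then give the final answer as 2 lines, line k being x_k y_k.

4276623 246092
36579008568257 2104885414632

√302 = [17; 2,1,1,1,4,…,1,2,34, …], period ℓ=16 (even) → k=15
a_0=17:  p_0=17·1+0=17,  q_0=17·0+1=1
…
a_3=1:  p_3=1·52+35=87,  q_3=1·3+2=5
a_4=1:  p_4=1·87+52=139,  q_4=1·5+3=8
a_5=4:  p_5=4·139+87=643,  q_5=4·8+5=37
a_6=2:  p_6=2·643+139=1425,  q_6=2·37+8=82
…
a_8=16:  p_8=16·2068+1425=34513,  q_8=16·119+82=1986
a_9=1:  p_9=1·34513+2068=36581,  q_9=1·1986+119=2105
…
a_13=1:  p_13=1·574956+467281=1042237,  q_13=1·33085+26889=59974
a_14=1:  p_14=1·1042237+574956=1617193,  q_14=1·59974+33085=93059
a_15=2:  p_15=2·1617193+1042237=4276623,  q_15=2·93059+59974=246092
→ (4276623, 246092).  Check: 4276623²=18289504284129, 302·246092²=18289504284128, difference 1.
(4276623+246092√302)^2 = 36579008568257 + 2104885414632√302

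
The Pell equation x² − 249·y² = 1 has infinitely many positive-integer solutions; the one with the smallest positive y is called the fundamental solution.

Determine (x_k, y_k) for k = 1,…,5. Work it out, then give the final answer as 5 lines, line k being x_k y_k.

√249 → a₀=15, period (1,3,1,1,5,…,3,1,30); ℓ=16 even so k=15
k=0  a_k=15  p_k/q_k = 15/1
…
k=4  a_k=1  p_k/q_k = 142/9
k=5  a_k=5  p_k/q_k = 789/50
…
k=10  a_k=1  p_k/q_k = 150586/9543
…
k=14  a_k=3  p_k/q_k = 6669699/422675
k=15  a_k=1  p_k/q_k = 8553815/542076
→ (8553815, 542076).  Check: 8553815²=73167751054225, 249·542076²=73167751054224, difference 1.
(8553815+542076√249)^2 = 146335502108449 + 9273635639880√249
(8553815+542076√249)^3 = 2503453625935556812055 + 158649927281879742324√249
(8553815+542076√249)^4 = 42828158354663763449114371201 + 2714124255465295062538692240√249
(8553815+542076√249)^5 = 732688286712993936041346554632551575 + 46432233536525587120811525646048876√249

8553815 542076
146335502108449 9273635639880
2503453625935556812055 158649927281879742324
42828158354663763449114371201 2714124255465295062538692240
732688286712993936041346554632551575 46432233536525587120811525646048876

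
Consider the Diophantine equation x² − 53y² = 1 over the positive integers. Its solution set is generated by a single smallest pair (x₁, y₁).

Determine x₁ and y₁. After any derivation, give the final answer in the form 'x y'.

√53 = [7; 3,1,1,3,14, …], period ℓ=5 (odd) → k=9
a_0=7:  p_0=7·1+0=7,  q_0=7·0+1=1
…
a_2=1:  p_2=1·22+7=29,  q_2=1·3+1=4
…
a_6=3:  p_6=3·2599+182=7979,  q_6=3·357+25=1096
a_7=1:  p_7=1·7979+2599=10578,  q_7=1·1096+357=1453
a_8=1:  p_8=1·10578+7979=18557,  q_8=1·1453+1096=2549
a_9=3:  p_9=3·18557+10578=66249,  q_9=3·2549+1453=9100
fundamental: x₁=66249, y₁=9100  (since 4388930001 − 53·82810000 = 1)

66249 9100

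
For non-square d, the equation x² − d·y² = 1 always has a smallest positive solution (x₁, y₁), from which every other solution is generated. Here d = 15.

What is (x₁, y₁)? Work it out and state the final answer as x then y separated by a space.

4 1

√15 → a₀=3, period (1,6); ℓ=2 even so k=1
k=0  a_k=3  p_k/q_k = 3/1
k=1  a_k=1  p_k/q_k = 4/1
(x₁, y₁) = (4, 1);  4² − 15·1² = 1 ✓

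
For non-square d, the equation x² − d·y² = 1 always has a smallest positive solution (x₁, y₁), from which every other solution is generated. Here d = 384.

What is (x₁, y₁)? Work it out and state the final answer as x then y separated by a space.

4801 245

√384 = [19; 1,1,2,9,2,1,1,38, …], period ℓ=8 (even) → k=7
i=0: a=19 ⇒ p=19, q=1
i=1: a=1 ⇒ p=20, q=1
…
i=6: a=1 ⇒ p=2861, q=146
i=7: a=1 ⇒ p=4801, q=245
(x₁, y₁) = (4801, 245);  4801² − 384·245² = 1 ✓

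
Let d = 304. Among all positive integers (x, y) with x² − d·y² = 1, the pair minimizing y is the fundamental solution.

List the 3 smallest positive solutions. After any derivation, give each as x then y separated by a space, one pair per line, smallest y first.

57799 3315
6681448801 383207370
772362118440199 44298005553945

√304 = [17; 2,3,2,1,1,1,1,1,2,3,2,34, …], period ℓ=12 (even) → k=11
a_0=17:  p_0=17·1+0=17,  q_0=17·0+1=1
…
a_2=3:  p_2=3·35+17=122,  q_2=3·2+1=7
a_3=2:  p_3=2·122+35=279,  q_3=2·7+2=16
a_4=1:  p_4=1·279+122=401,  q_4=1·16+7=23
a_5=1:  p_5=1·401+279=680,  q_5=1·23+16=39
a_6=1:  p_6=1·680+401=1081,  q_6=1·39+23=62
a_7=1:  p_7=1·1081+680=1761,  q_7=1·62+39=101
a_8=1:  p_8=1·1761+1081=2842,  q_8=1·101+62=163
a_9=2:  p_9=2·2842+1761=7445,  q_9=2·163+101=427
a_10=3:  p_10=3·7445+2842=25177,  q_10=3·427+163=1444
a_11=2:  p_11=2·25177+7445=57799,  q_11=2·1444+427=3315
fundamental: x₁=57799, y₁=3315  (since 3340724401 − 304·10989225 = 1)
k=2:  x_2 = 57799·57799+304·3315·3315 = 6681448801,  y_2 = 57799·3315+3315·57799 = 383207370
k=3:  x_3 = 57799·6681448801+304·3315·383207370 = 772362118440199,  y_3 = 57799·383207370+3315·6681448801 = 44298005553945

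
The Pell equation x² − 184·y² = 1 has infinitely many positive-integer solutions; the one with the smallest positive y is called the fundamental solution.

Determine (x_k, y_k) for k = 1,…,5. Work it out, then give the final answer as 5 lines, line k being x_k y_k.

24335 1794
1184384449 87313980
57643991108495 4249571404806
2805533046066067201 206826640184594040
136545293294391499564175 10066252573534620521994

d=184: √d = [13; 1,1,3,2,1,2,1,2,3,1,1,26] (ℓ=12, even), read p_11/q_11
k=0  a_k=13  p_k/q_k = 13/1
k=1  a_k=1  p_k/q_k = 14/1
k=2  a_k=1  p_k/q_k = 27/2
…
k=5  a_k=1  p_k/q_k = 312/23
…
k=7  a_k=1  p_k/q_k = 1153/85
k=8  a_k=2  p_k/q_k = 3147/232
k=9  a_k=3  p_k/q_k = 10594/781
k=10  a_k=1  p_k/q_k = 13741/1013
k=11  a_k=1  p_k/q_k = 24335/1794
→ (24335, 1794).  Check: 24335²=592192225, 184·1794²=592192224, difference 1.
k=2:  x_2 = 24335·24335+184·1794·1794 = 1184384449,  y_2 = 24335·1794+1794·24335 = 87313980
k=3:  x_3 = 24335·1184384449+184·1794·87313980 = 57643991108495,  y_3 = 24335·87313980+1794·1184384449 = 4249571404806
k=4:  x_4 = 24335·57643991108495+184·1794·4249571404806 = 2805533046066067201,  y_4 = 24335·4249571404806+1794·57643991108495 = 206826640184594040
k=5:  x_5 = 24335·2805533046066067201+184·1794·206826640184594040 = 136545293294391499564175,  y_5 = 24335·206826640184594040+1794·2805533046066067201 = 10066252573534620521994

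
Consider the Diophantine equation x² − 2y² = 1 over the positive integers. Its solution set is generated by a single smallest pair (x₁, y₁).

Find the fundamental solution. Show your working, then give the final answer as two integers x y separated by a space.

d=2: √d = [1; 2] (ℓ=1, odd), read p_1/q_1
a_0=1:  p_0=1·1+0=1,  q_0=1·0+1=1
a_1=2:  p_1=2·1+1=3,  q_1=2·1+0=2
fundamental: x₁=3, y₁=2  (since 9 − 2·4 = 1)

3 2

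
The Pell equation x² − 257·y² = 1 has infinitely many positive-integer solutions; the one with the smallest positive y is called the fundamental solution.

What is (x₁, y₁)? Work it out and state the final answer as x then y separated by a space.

[16; 32] for √257; ℓ=1 ⇒ convergent index 1
k=0  a_k=16  p_k/q_k = 16/1
k=1  a_k=32  p_k/q_k = 513/32
fundamental: x₁=513, y₁=32  (since 263169 − 257·1024 = 1)

513 32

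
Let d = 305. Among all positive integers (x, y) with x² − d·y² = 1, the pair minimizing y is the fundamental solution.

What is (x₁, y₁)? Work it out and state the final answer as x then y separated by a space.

[17; 2,6,2,34] for √305; ℓ=4 ⇒ convergent index 3
i=0: a=17 ⇒ p=17, q=1
…
i=2: a=6 ⇒ p=227, q=13
i=3: a=2 ⇒ p=489, q=28
(x₁, y₁) = (489, 28);  489² − 305·28² = 1 ✓

489 28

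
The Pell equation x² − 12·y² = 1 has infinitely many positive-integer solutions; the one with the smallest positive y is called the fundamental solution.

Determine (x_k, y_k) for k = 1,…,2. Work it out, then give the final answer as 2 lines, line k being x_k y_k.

[3; 2,6] for √12; ℓ=2 ⇒ convergent index 1
k=0  a_k=3  p_k/q_k = 3/1
k=1  a_k=2  p_k/q_k = 7/2
fundamental: x₁=7, y₁=2  (since 49 − 12·4 = 1)
(x_2, y_2) = (7·7 + 12·2·2, 7·2 + 2·7) = (97, 28)

7 2
97 28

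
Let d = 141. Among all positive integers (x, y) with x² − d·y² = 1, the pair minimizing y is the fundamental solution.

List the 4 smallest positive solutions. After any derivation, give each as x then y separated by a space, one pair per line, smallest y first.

95 8
18049 1520
3429215 288792
651532801 54868960

d=141: √d = [11; 1,6,1,22] (ℓ=4, even), read p_3/q_3
k=0  a_k=11  p_k/q_k = 11/1
k=1  a_k=1  p_k/q_k = 12/1
k=2  a_k=6  p_k/q_k = 83/7
k=3  a_k=1  p_k/q_k = 95/8
fundamental: x₁=95, y₁=8  (since 9025 − 141·64 = 1)
(x_2, y_2) = (95·95 + 141·8·8, 95·8 + 8·95) = (18049, 1520)
(x_3, y_3) = (95·18049 + 141·8·1520, 95·1520 + 8·18049) = (3429215, 288792)
(x_4, y_4) = (95·3429215 + 141·8·288792, 95·288792 + 8·3429215) = (651532801, 54868960)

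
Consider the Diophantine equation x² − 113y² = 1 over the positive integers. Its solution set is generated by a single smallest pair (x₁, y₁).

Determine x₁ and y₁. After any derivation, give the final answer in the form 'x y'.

1204353 113296

√113 → a₀=10, period (1,1,1,2,2,1,1,1,20); ℓ=9 odd so k=17
i=0: a=10 ⇒ p=10, q=1
…
i=3: a=1 ⇒ p=32, q=3
…
i=7: a=1 ⇒ p=489, q=46
…
i=10: a=1 ⇒ p=16785, q=1579
…
i=16: a=1 ⇒ p=758918, q=71393
i=17: a=1 ⇒ p=1204353, q=113296
fundamental: x₁=1204353, y₁=113296  (since 1450466148609 − 113·12835983616 = 1)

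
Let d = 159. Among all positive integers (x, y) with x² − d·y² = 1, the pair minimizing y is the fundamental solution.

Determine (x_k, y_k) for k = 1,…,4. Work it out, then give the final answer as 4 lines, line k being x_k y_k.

1324 105
3505951 278040
9283756924 736249815
24583384828801 1949589232080

d=159: √d = [12; 1,1,1,1,3,1,1,1,1,24] (ℓ=10, even), read p_9/q_9
a_0=12:  p_0=12·1+0=12,  q_0=12·0+1=1
a_1=1:  p_1=1·12+1=13,  q_1=1·1+0=1
a_2=1:  p_2=1·13+12=25,  q_2=1·1+1=2
a_3=1:  p_3=1·25+13=38,  q_3=1·2+1=3
…
a_5=3:  p_5=3·63+38=227,  q_5=3·5+3=18
a_6=1:  p_6=1·227+63=290,  q_6=1·18+5=23
a_7=1:  p_7=1·290+227=517,  q_7=1·23+18=41
a_8=1:  p_8=1·517+290=807,  q_8=1·41+23=64
a_9=1:  p_9=1·807+517=1324,  q_9=1·64+41=105
→ (1324, 105).  Check: 1324²=1752976, 159·105²=1752975, difference 1.
k=2:  x_2 = 1324·1324+159·105·105 = 3505951,  y_2 = 1324·105+105·1324 = 278040
k=3:  x_3 = 1324·3505951+159·105·278040 = 9283756924,  y_3 = 1324·278040+105·3505951 = 736249815
k=4:  x_4 = 1324·9283756924+159·105·736249815 = 24583384828801,  y_4 = 1324·736249815+105·9283756924 = 1949589232080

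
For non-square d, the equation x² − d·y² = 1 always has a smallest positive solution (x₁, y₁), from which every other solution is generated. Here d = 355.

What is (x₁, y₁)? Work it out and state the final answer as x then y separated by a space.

√355 = [18; 1,5,3,3,1,6,1,3,3,5,1,36, …], period ℓ=12 (even) → k=11
k=0  a_k=18  p_k/q_k = 18/1
…
k=3  a_k=3  p_k/q_k = 358/19
k=4  a_k=3  p_k/q_k = 1187/63
…
k=6  a_k=6  p_k/q_k = 10457/555
k=7  a_k=1  p_k/q_k = 12002/637
…
k=10  a_k=5  p_k/q_k = 803418/42641
k=11  a_k=1  p_k/q_k = 954809/50676
fundamental: x₁=954809, y₁=50676  (since 911660226481 − 355·2568056976 = 1)

954809 50676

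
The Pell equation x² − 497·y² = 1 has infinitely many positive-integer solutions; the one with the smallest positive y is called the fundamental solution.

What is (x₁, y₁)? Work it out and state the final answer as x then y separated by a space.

√497 = [22; 3,2,2,5,6,5,2,2,3,44, …], period ℓ=10 (even) → k=9
i=0: a=22 ⇒ p=22, q=1
…
i=3: a=2 ⇒ p=379, q=17
…
i=6: a=5 ⇒ p=65476, q=2937
i=7: a=2 ⇒ p=143637, q=6443
i=8: a=2 ⇒ p=352750, q=15823
i=9: a=3 ⇒ p=1201887, q=53912
→ (1201887, 53912).  Check: 1201887²=1444532360769, 497·53912²=1444532360768, difference 1.

1201887 53912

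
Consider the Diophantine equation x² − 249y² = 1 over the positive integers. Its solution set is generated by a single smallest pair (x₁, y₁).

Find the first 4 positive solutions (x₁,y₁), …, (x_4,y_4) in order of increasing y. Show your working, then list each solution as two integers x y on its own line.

8553815 542076
146335502108449 9273635639880
2503453625935556812055 158649927281879742324
42828158354663763449114371201 2714124255465295062538692240

√249 = [15; 1,3,1,1,5,…,3,1,30, …], period ℓ=16 (even) → k=15
k=0  a_k=15  p_k/q_k = 15/1
…
k=2  a_k=3  p_k/q_k = 63/4
k=3  a_k=1  p_k/q_k = 79/5
k=4  a_k=1  p_k/q_k = 142/9
…
k=6  a_k=1  p_k/q_k = 931/59
k=7  a_k=3  p_k/q_k = 3582/227
k=8  a_k=10  p_k/q_k = 36751/2329
k=9  a_k=3  p_k/q_k = 113835/7214
k=10  a_k=1  p_k/q_k = 150586/9543
k=11  a_k=5  p_k/q_k = 866765/54929
k=12  a_k=1  p_k/q_k = 1017351/64472
k=13  a_k=1  p_k/q_k = 1884116/119401
k=14  a_k=3  p_k/q_k = 6669699/422675
k=15  a_k=1  p_k/q_k = 8553815/542076
→ (8553815, 542076).  Check: 8553815²=73167751054225, 249·542076²=73167751054224, difference 1.
n=2: (8553815,542076)∘(8553815,542076) = (8553815·8553815+249·542076·542076, 8553815·542076+542076·8553815) = (146335502108449,9273635639880)
n=3: (146335502108449,9273635639880)∘(8553815,542076) = (8553815·146335502108449+249·542076·9273635639880, 8553815·9273635639880+542076·146335502108449) = (2503453625935556812055,158649927281879742324)
n=4: (2503453625935556812055,158649927281879742324)∘(8553815,542076) = (8553815·2503453625935556812055+249·542076·158649927281879742324, 8553815·158649927281879742324+542076·2503453625935556812055) = (42828158354663763449114371201,2714124255465295062538692240)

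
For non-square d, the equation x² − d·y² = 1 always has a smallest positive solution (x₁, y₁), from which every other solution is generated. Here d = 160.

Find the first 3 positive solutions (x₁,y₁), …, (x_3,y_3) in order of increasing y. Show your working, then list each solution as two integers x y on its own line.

721 57
1039681 82194
1499219281 118523691

[12; 1,1,1,5,1,1,1,24] for √160; ℓ=8 ⇒ convergent index 7
step 0: (12, 1)  from 12·(1,0) + (0,1)
…
step 3: (38, 3)  from 1·(25,2) + (13,1)
step 4: (215, 17)  from 5·(38,3) + (25,2)
…
step 6: (468, 37)  from 1·(253,20) + (215,17)
step 7: (721, 57)  from 1·(468,37) + (253,20)
fundamental: x₁=721, y₁=57  (since 519841 − 160·3249 = 1)
k=2:  x_2 = 721·721+160·57·57 = 1039681,  y_2 = 721·57+57·721 = 82194
k=3:  x_3 = 721·1039681+160·57·82194 = 1499219281,  y_3 = 721·82194+57·1039681 = 118523691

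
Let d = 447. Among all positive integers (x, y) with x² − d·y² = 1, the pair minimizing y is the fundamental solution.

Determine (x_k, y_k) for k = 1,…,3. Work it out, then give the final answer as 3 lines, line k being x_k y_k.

148 7
43807 2072
12966724 613305

√447 = [21; 7,42, …], period ℓ=2 (even) → k=1
step 0: (21, 1)  from 21·(1,0) + (0,1)
step 1: (148, 7)  from 7·(21,1) + (1,0)
→ (148, 7).  Check: 148²=21904, 447·7²=21903, difference 1.
(148+7√447)^2 = 43807 + 2072√447
(148+7√447)^3 = 12966724 + 613305√447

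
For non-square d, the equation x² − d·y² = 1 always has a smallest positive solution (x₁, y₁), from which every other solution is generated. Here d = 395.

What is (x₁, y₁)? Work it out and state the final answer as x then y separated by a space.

√395 = [19; 1,6,1,38, …], period ℓ=4 (even) → k=3
i=0: a=19 ⇒ p=19, q=1
i=1: a=1 ⇒ p=20, q=1
i=2: a=6 ⇒ p=139, q=7
i=3: a=1 ⇒ p=159, q=8
(x₁, y₁) = (159, 8);  159² − 395·8² = 1 ✓

159 8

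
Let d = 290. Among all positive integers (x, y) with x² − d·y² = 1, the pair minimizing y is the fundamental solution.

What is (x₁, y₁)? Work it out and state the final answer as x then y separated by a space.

579 34

√290 → a₀=17, period (34); ℓ=1 odd so k=1
k=0  a_k=17  p_k/q_k = 17/1
k=1  a_k=34  p_k/q_k = 579/34
→ (579, 34).  Check: 579²=335241, 290·34²=335240, difference 1.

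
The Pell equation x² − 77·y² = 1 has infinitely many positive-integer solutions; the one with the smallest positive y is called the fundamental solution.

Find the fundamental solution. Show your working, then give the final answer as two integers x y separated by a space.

351 40

d=77: √d = [8; 1,3,2,3,1,16] (ℓ=6, even), read p_5/q_5
step 0: (8, 1)  from 8·(1,0) + (0,1)
step 1: (9, 1)  from 1·(8,1) + (1,0)
step 2: (35, 4)  from 3·(9,1) + (8,1)
step 3: (79, 9)  from 2·(35,4) + (9,1)
step 4: (272, 31)  from 3·(79,9) + (35,4)
step 5: (351, 40)  from 1·(272,31) + (79,9)
fundamental: x₁=351, y₁=40  (since 123201 − 77·1600 = 1)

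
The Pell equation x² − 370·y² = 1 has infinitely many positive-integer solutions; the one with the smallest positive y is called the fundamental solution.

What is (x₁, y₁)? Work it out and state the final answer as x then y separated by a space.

√370 = [19; 4,4,38, …], period ℓ=3 (odd) → k=5
k=0  a_k=19  p_k/q_k = 19/1
k=1  a_k=4  p_k/q_k = 77/4
…
k=4  a_k=4  p_k/q_k = 50339/2617
k=5  a_k=4  p_k/q_k = 213859/11118
→ (213859, 11118).  Check: 213859²=45735671881, 370·11118²=45735671880, difference 1.

213859 11118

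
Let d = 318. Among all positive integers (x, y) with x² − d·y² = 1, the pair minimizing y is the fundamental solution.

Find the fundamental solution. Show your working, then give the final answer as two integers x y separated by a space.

107 6

√318 = [17; 1,4,1,34, …], period ℓ=4 (even) → k=3
k=0  a_k=17  p_k/q_k = 17/1
k=1  a_k=1  p_k/q_k = 18/1
k=2  a_k=4  p_k/q_k = 89/5
k=3  a_k=1  p_k/q_k = 107/6
fundamental: x₁=107, y₁=6  (since 11449 − 318·36 = 1)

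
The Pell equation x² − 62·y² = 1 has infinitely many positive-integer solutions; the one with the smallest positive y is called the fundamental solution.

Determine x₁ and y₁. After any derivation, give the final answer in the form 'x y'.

d=62: √d = [7; 1,6,1,14] (ℓ=4, even), read p_3/q_3
k=0  a_k=7  p_k/q_k = 7/1
k=1  a_k=1  p_k/q_k = 8/1
k=2  a_k=6  p_k/q_k = 55/7
k=3  a_k=1  p_k/q_k = 63/8
fundamental: x₁=63, y₁=8  (since 3969 − 62·64 = 1)

63 8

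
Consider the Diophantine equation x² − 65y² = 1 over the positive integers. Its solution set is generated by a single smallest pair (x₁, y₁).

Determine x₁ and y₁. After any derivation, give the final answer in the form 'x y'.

129 16

√65 = [8; 16, …], period ℓ=1 (odd) → k=1
step 0: (8, 1)  from 8·(1,0) + (0,1)
step 1: (129, 16)  from 16·(8,1) + (1,0)
(x₁, y₁) = (129, 16);  129² − 65·16² = 1 ✓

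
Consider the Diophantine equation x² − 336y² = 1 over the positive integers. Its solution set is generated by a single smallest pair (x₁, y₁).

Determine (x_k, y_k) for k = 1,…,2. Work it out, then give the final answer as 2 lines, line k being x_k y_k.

√336 → a₀=18, period (3,36); ℓ=2 even so k=1
a_0=18:  p_0=18·1+0=18,  q_0=18·0+1=1
a_1=3:  p_1=3·18+1=55,  q_1=3·1+0=3
fundamental: x₁=55, y₁=3  (since 3025 − 336·9 = 1)
(55+3√336)^2 = 6049 + 330√336

55 3
6049 330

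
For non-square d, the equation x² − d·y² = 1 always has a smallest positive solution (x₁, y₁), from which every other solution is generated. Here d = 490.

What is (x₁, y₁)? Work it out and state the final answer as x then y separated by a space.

1039681 46968

√490 → a₀=22, period (7,2,1,4,4,4,1,2,7,44); ℓ=10 even so k=9
step 0: (22, 1)  from 22·(1,0) + (0,1)
step 1: (155, 7)  from 7·(22,1) + (1,0)
step 2: (332, 15)  from 2·(155,7) + (22,1)
step 3: (487, 22)  from 1·(332,15) + (155,7)
step 4: (2280, 103)  from 4·(487,22) + (332,15)
step 5: (9607, 434)  from 4·(2280,103) + (487,22)
…
step 7: (50315, 2273)  from 1·(40708,1839) + (9607,434)
step 8: (141338, 6385)  from 2·(50315,2273) + (40708,1839)
step 9: (1039681, 46968)  from 7·(141338,6385) + (50315,2273)
(x₁, y₁) = (1039681, 46968);  1039681² − 490·46968² = 1 ✓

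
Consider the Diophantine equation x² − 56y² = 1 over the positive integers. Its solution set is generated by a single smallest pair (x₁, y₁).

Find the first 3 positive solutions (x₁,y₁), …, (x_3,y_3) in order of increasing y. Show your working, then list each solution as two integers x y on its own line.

15 2
449 60
13455 1798

d=56: √d = [7; 2,14] (ℓ=2, even), read p_1/q_1
i=0: a=7 ⇒ p=7, q=1
i=1: a=2 ⇒ p=15, q=2
(x₁, y₁) = (15, 2);  15² − 56·2² = 1 ✓
(15+2√56)^2 = 449 + 60√56
(15+2√56)^3 = 13455 + 1798√56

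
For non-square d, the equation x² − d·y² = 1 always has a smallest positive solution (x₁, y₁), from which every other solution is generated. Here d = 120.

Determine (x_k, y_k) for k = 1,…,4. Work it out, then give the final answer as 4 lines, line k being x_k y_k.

11 1
241 22
5291 483
116161 10604

√120 = [10; 1,20, …], period ℓ=2 (even) → k=1
k=0  a_k=10  p_k/q_k = 10/1
k=1  a_k=1  p_k/q_k = 11/1
fundamental: x₁=11, y₁=1  (since 121 − 120·1 = 1)
(x_2, y_2) = (11·11 + 120·1·1, 11·1 + 1·11) = (241, 22)
(x_3, y_3) = (11·241 + 120·1·22, 11·22 + 1·241) = (5291, 483)
(x_4, y_4) = (11·5291 + 120·1·483, 11·483 + 1·5291) = (116161, 10604)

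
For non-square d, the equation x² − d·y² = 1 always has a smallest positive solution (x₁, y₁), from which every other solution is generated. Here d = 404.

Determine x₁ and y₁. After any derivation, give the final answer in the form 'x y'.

201 10

d=404: √d = [20; 10,40] (ℓ=2, even), read p_1/q_1
i=0: a=20 ⇒ p=20, q=1
i=1: a=10 ⇒ p=201, q=10
(x₁, y₁) = (201, 10);  201² − 404·10² = 1 ✓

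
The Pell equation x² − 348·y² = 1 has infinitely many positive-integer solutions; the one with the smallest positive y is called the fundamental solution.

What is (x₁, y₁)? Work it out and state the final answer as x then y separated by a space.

1567 84

d=348: √d = [18; 1,1,1,8,1,1,1,36] (ℓ=8, even), read p_7/q_7
step 0: (18, 1)  from 18·(1,0) + (0,1)
…
step 6: (1026, 55)  from 1·(541,29) + (485,26)
step 7: (1567, 84)  from 1·(1026,55) + (541,29)
→ (1567, 84).  Check: 1567²=2455489, 348·84²=2455488, difference 1.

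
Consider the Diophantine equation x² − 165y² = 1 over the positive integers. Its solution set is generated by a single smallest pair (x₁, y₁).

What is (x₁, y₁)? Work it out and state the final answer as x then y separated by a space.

1079 84

[12; 1,5,2,5,1,24] for √165; ℓ=6 ⇒ convergent index 5
step 0: (12, 1)  from 12·(1,0) + (0,1)
…
step 4: (912, 71)  from 5·(167,13) + (77,6)
step 5: (1079, 84)  from 1·(912,71) + (167,13)
(x₁, y₁) = (1079, 84);  1079² − 165·84² = 1 ✓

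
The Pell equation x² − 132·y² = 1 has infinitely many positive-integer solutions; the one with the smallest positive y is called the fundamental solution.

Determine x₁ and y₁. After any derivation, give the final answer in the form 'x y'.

[11; 2,22] for √132; ℓ=2 ⇒ convergent index 1
k=0  a_k=11  p_k/q_k = 11/1
k=1  a_k=2  p_k/q_k = 23/2
(x₁, y₁) = (23, 2);  23² − 132·2² = 1 ✓

23 2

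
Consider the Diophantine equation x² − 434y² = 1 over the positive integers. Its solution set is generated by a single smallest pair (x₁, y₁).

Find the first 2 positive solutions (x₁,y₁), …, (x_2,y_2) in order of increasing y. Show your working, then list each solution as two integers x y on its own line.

125 6
31249 1500

d=434: √d = [20; 1,4,1,40] (ℓ=4, even), read p_3/q_3
a_0=20:  p_0=20·1+0=20,  q_0=20·0+1=1
a_1=1:  p_1=1·20+1=21,  q_1=1·1+0=1
a_2=4:  p_2=4·21+20=104,  q_2=4·1+1=5
a_3=1:  p_3=1·104+21=125,  q_3=1·5+1=6
fundamental: x₁=125, y₁=6  (since 15625 − 434·36 = 1)
k=2:  x_2 = 125·125+434·6·6 = 31249,  y_2 = 125·6+6·125 = 1500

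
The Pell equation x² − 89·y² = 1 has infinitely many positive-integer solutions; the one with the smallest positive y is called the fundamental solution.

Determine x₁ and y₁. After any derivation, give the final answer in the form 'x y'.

500001 53000

√89 → a₀=9, period (2,3,3,2,18); ℓ=5 odd so k=9
i=0: a=9 ⇒ p=9, q=1
i=1: a=2 ⇒ p=19, q=2
…
i=3: a=3 ⇒ p=217, q=23
…
i=5: a=18 ⇒ p=9217, q=977
i=6: a=2 ⇒ p=18934, q=2007
i=7: a=3 ⇒ p=66019, q=6998
i=8: a=3 ⇒ p=216991, q=23001
i=9: a=2 ⇒ p=500001, q=53000
fundamental: x₁=500001, y₁=53000  (since 250001000001 − 89·2809000000 = 1)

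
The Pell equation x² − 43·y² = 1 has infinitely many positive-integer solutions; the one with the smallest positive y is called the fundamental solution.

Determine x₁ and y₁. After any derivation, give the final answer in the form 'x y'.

√43 → a₀=6, period (1,1,3,1,5,1,3,1,1,12); ℓ=10 even so k=9
a_0=6:  p_0=6·1+0=6,  q_0=6·0+1=1
a_1=1:  p_1=1·6+1=7,  q_1=1·1+0=1
a_2=1:  p_2=1·7+6=13,  q_2=1·1+1=2
a_3=3:  p_3=3·13+7=46,  q_3=3·2+1=7
a_4=1:  p_4=1·46+13=59,  q_4=1·7+2=9
a_5=5:  p_5=5·59+46=341,  q_5=5·9+7=52
…
a_8=1:  p_8=1·1541+400=1941,  q_8=1·235+61=296
a_9=1:  p_9=1·1941+1541=3482,  q_9=1·296+235=531
→ (3482, 531).  Check: 3482²=12124324, 43·531²=12124323, difference 1.

3482 531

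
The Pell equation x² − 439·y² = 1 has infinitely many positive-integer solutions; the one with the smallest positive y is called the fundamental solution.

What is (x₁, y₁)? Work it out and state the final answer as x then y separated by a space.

[20; 1,19,1,40] for √439; ℓ=4 ⇒ convergent index 3
i=0: a=20 ⇒ p=20, q=1
i=1: a=1 ⇒ p=21, q=1
i=2: a=19 ⇒ p=419, q=20
i=3: a=1 ⇒ p=440, q=21
fundamental: x₁=440, y₁=21  (since 193600 − 439·441 = 1)

440 21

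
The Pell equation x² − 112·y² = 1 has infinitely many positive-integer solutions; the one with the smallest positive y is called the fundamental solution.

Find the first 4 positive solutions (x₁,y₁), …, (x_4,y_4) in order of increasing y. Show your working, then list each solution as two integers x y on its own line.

√112 → a₀=10, period (1,1,2,1,1,20); ℓ=6 even so k=5
step 0: (10, 1)  from 10·(1,0) + (0,1)
step 1: (11, 1)  from 1·(10,1) + (1,0)
step 2: (21, 2)  from 1·(11,1) + (10,1)
…
step 4: (74, 7)  from 1·(53,5) + (21,2)
step 5: (127, 12)  from 1·(74,7) + (53,5)
→ (127, 12).  Check: 127²=16129, 112·12²=16128, difference 1.
n=2: (127,12)∘(127,12) = (127·127+112·12·12, 127·12+12·127) = (32257,3048)
n=3: (32257,3048)∘(127,12) = (127·32257+112·12·3048, 127·3048+12·32257) = (8193151,774180)
n=4: (8193151,774180)∘(127,12) = (127·8193151+112·12·774180, 127·774180+12·8193151) = (2081028097,196638672)

127 12
32257 3048
8193151 774180
2081028097 196638672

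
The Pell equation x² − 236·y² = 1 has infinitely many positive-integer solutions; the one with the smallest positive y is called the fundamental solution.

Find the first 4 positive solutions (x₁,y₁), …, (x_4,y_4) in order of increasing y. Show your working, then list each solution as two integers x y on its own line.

561799 36570
631236232801 41089978860
709255768702176199 46168618067101710
796918363201596536611201 51874966922918257173720

√236 → a₀=15, period (2,1,3,5,1,6,1,5,3,1,2,30); ℓ=12 even so k=11
k=0  a_k=15  p_k/q_k = 15/1
k=1  a_k=2  p_k/q_k = 31/2
k=2  a_k=1  p_k/q_k = 46/3
k=3  a_k=3  p_k/q_k = 169/11
k=4  a_k=5  p_k/q_k = 891/58
…
k=8  a_k=5  p_k/q_k = 48806/3177
k=9  a_k=3  p_k/q_k = 154729/10072
k=10  a_k=1  p_k/q_k = 203535/13249
k=11  a_k=2  p_k/q_k = 561799/36570
(x₁, y₁) = (561799, 36570);  561799² − 236·36570² = 1 ✓
k=2:  x_2 = 561799·561799+236·36570·36570 = 631236232801,  y_2 = 561799·36570+36570·561799 = 41089978860
k=3:  x_3 = 561799·631236232801+236·36570·41089978860 = 709255768702176199,  y_3 = 561799·41089978860+36570·631236232801 = 46168618067101710
k=4:  x_4 = 561799·709255768702176199+236·36570·46168618067101710 = 796918363201596536611201,  y_4 = 561799·46168618067101710+36570·709255768702176199 = 51874966922918257173720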